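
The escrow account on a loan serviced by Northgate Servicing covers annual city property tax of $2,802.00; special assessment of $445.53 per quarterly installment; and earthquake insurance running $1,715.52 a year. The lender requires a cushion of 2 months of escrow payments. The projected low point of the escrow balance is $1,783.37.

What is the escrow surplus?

$733.43

City property tax = $2,802.00/yr
Special assessment = $445.53 × 4 = $1,782.12/yr
Earthquake insurance = $1,715.52/yr
Yearly total = $6,299.64
Base monthly escrow = $6,299.64 / 12 = $524.97
Cushion = 2 × $524.97 = $1,049.94
Excess over cushion: $1,783.37 − $1,049.94 = $733.43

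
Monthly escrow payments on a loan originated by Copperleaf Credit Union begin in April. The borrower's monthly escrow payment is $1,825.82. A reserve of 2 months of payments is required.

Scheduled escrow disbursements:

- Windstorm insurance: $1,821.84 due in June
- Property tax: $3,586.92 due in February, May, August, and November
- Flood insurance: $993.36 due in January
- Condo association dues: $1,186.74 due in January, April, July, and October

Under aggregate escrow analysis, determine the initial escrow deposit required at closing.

Cushion = 2 × $1,825.82 = $3,651.64
Trial balance (start $0, +$1,825.82 each month, − disbursements):
  Apr: +$1,825.82 − $1,186.74 → $639.08
  May: +$1,825.82 − $3,586.92 → -$1,122.02
  Jun: +$1,825.82 − $1,821.84 → -$1,118.04
  Jul: +$1,825.82 − $1,186.74 → -$478.96
  Aug: +$1,825.82 − $3,586.92 → -$2,240.06
  Sep: +$1,825.82 → -$414.24
  Oct: +$1,825.82 − $1,186.74 → $224.84
  Nov: +$1,825.82 − $3,586.92 → -$1,536.26
  Dec: +$1,825.82 → $289.56
  Jan: +$1,825.82 − $2,180.10 → -$64.72
  Feb: +$1,825.82 − $3,586.92 → -$1,825.82
  Mar: +$1,825.82 → $0.00
Lowest trial balance = -$2,240.06 (Aug)
Initial deposit = cushion − low point = $3,651.64 − (-$2,240.06) = $5,891.70

$5,891.70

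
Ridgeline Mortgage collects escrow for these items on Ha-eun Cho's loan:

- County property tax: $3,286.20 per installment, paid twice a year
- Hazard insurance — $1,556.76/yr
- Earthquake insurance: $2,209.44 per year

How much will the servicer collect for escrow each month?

County property tax: $3,286.20 × 2 = $6,572.40
Hazard insurance: $1,556.76
Earthquake insurance: $2,209.44
Yearly total = $6,572.40 + $1,556.76 + $2,209.44 = $10,338.60
Per month = $10,338.60 ÷ 12 = $861.55

$861.55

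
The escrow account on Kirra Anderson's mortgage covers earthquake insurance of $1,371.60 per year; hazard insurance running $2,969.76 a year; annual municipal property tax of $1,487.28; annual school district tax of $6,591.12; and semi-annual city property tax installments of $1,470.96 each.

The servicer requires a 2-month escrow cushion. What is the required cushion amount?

Earthquake insurance = $1,371.60/yr
Hazard insurance = $2,969.76/yr
Municipal property tax = $1,487.28/yr
School district tax = $6,591.12/yr
City property tax = $1,470.96 × 2 = $2,941.92/yr
Combined annual = $1,371.60 + $2,969.76 + $1,487.28 + $6,591.12 + $2,941.92 = $15,361.68
Base monthly escrow = $15,361.68 / 12 = $1,280.14
Cushion = 2 × $1,280.14 = $2,560.28

$2,560.28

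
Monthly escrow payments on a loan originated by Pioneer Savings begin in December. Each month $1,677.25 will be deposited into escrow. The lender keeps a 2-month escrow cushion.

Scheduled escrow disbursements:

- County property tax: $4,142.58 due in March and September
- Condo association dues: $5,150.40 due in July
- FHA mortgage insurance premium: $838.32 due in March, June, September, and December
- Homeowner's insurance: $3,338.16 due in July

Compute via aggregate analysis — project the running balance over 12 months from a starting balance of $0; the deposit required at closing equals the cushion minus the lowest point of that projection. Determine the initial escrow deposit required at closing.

$6,709.00

Cushion = 2 × $1,677.25 = $3,354.50
Trial balance (start $0, +$1,677.25 each month, − disbursements):
  Dec: +$1,677.25 − $838.32 → $838.93
  Jan: +$1,677.25 → $2,516.18
  Feb: +$1,677.25 → $4,193.43
  Mar: +$1,677.25 − $4,980.90 → $889.78
  Apr: +$1,677.25 → $2,567.03
  May: +$1,677.25 → $4,244.28
  Jun: +$1,677.25 − $838.32 → $5,083.21
  Jul: +$1,677.25 − $8,488.56 → -$1,728.10
  Aug: +$1,677.25 → -$50.85
  Sep: +$1,677.25 − $4,980.90 → -$3,354.50
  Oct: +$1,677.25 → -$1,677.25
  Nov: +$1,677.25 → $0.00
Lowest trial balance = -$3,354.50 (Sep)
Initial deposit = cushion − low point = $3,354.50 − (-$3,354.50) = $6,709.00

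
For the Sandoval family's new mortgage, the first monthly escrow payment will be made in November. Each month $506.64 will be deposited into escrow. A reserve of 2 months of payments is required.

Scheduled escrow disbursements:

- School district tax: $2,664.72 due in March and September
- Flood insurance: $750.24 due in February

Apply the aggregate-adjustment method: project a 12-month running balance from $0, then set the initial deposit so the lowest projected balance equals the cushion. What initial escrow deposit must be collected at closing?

$1,895.04

Cushion = 2 × $506.64 = $1,013.28
Trial balance (start $0, +$506.64 each month, − disbursements):
  Nov: +$506.64 → $506.64
  Dec: +$506.64 → $1,013.28
  Jan: +$506.64 → $1,519.92
  Feb: +$506.64 − $750.24 → $1,276.32
  Mar: +$506.64 − $2,664.72 → -$881.76
  Apr: +$506.64 → -$375.12
  May: +$506.64 → $131.52
  Jun: +$506.64 → $638.16
  Jul: +$506.64 → $1,144.80
  Aug: +$506.64 → $1,651.44
  Sep: +$506.64 − $2,664.72 → -$506.64
  Oct: +$506.64 → $0.00
Lowest trial balance = -$881.76 (Mar)
Initial deposit = cushion − low point = $1,013.28 − (-$881.76) = $1,895.04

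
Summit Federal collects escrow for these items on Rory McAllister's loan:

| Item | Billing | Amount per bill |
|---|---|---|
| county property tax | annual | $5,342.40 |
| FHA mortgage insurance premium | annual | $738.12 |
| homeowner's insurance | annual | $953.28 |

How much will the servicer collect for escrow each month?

County property tax — $5,342.40 annually
FHA mortgage insurance premium — $738.12 annually
Homeowner's insurance — $953.28 annually
Annual escrow total = $7,033.80
Base monthly escrow = $7,033.80 / 12 = $586.15

$586.15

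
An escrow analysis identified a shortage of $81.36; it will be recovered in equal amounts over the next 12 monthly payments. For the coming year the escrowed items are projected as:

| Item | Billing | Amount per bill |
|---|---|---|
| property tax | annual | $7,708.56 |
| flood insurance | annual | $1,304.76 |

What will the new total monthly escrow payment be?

$757.89

Property tax — $7,708.56 annually
Flood insurance — $1,304.76 annually
Total annual escrow = $9,013.32
Per month = $9,013.32 ÷ 12 = $751.11
Shortage spread = $81.36 ÷ 12 = $6.78/mo
New monthly escrow = $751.11 + $6.78 = $757.89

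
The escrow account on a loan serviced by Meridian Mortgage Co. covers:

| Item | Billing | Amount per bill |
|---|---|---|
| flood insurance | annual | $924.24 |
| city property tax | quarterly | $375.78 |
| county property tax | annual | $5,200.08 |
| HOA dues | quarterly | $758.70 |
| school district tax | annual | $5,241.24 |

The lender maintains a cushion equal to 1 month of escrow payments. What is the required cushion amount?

$1,325.29

Flood insurance — $924.24
City property tax — $375.78 × 4 = $1,503.12
County property tax — $5,200.08
HOA dues — $758.70 × 4 = $3,034.80
School district tax — $5,241.24
Total per year = $924.24 + $1,503.12 + $5,200.08 + $3,034.80 + $5,241.24 = $15,903.48
Monthly = $15,903.48 ÷ 12 = $1,325.29
Reserve = 1 × $1,325.29 = $1,325.29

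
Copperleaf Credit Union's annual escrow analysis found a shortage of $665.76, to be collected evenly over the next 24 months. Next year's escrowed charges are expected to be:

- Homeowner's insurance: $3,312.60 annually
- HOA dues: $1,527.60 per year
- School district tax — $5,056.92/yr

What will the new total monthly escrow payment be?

Homeowner's insurance = $3,312.60
HOA dues = $1,527.60
School district tax = $5,056.92
Yearly total = $9,897.12
Monthly = $9,897.12 ÷ 12 = $824.76
Monthly shortage recovery: $665.76 / 24 = $27.74
Adjusted monthly = $824.76 + $27.74 = $852.50

$852.50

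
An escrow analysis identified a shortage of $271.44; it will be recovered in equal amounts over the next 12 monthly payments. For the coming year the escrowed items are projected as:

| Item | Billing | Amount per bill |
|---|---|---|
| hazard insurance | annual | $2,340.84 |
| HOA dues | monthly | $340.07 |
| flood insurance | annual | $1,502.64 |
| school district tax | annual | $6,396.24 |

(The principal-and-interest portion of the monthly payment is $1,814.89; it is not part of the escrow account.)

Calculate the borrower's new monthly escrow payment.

$1,216.00

Hazard insurance — $2,340.84
HOA dues — $340.07 × 12 = $4,080.84
Flood insurance — $1,502.64
School district tax — $6,396.24
Total per year = $2,340.84 + $4,080.84 + $1,502.64 + $6,396.24 = $14,320.56
Monthly = $14,320.56 ÷ 12 = $1,193.38
Shortage per month = $271.44 / 12 = $22.62
Adjusted monthly = $1,193.38 + $22.62 = $1,216.00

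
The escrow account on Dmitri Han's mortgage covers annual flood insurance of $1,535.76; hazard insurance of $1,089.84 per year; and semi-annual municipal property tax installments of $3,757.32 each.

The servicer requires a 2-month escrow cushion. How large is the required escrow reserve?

$1,690.04

Flood insurance — $1,535.76
Hazard insurance — $1,089.84
Municipal property tax — $3,757.32 × 2 = $7,514.64
Total annual escrow = $10,140.24
Monthly = $10,140.24 / 12 = $845.02
Cushion = 2 × $845.02 = $1,690.04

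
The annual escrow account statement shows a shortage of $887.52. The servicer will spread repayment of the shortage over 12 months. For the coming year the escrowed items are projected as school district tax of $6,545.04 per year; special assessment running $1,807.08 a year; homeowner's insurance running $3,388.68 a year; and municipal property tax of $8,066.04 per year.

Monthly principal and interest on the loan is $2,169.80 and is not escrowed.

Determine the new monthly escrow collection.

School district tax = $6,545.04/yr
Special assessment = $1,807.08/yr
Homeowner's insurance = $3,388.68/yr
Municipal property tax = $8,066.04/yr
Total per year = $6,545.04 + $1,807.08 + $3,388.68 + $8,066.04 = $19,806.84
Base monthly escrow = $19,806.84 ÷ 12 = $1,650.57
Shortage per month = $887.52 ÷ 12 = $73.96
Adjusted monthly = $1,650.57 + $73.96 = $1,724.53

$1,724.53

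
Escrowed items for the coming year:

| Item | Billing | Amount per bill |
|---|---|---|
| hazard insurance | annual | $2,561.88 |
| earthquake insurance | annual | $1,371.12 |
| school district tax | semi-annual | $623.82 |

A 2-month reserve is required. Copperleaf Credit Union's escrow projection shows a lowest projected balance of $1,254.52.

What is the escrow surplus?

Hazard insurance = $2,561.88/yr
Earthquake insurance = $1,371.12/yr
School district tax = $623.82 × 2 = $1,247.64/yr
Combined annual = $5,180.64
Monthly escrow = $5,180.64 / 12 = $431.72
Cushion = 2 × $431.72 = $863.44
Excess over cushion: $1,254.52 − $863.44 = $391.08

$391.08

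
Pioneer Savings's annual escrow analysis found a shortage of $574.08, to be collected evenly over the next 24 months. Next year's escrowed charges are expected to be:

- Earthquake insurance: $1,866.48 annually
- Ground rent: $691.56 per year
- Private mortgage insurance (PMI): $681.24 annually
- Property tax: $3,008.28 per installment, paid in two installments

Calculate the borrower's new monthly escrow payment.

Earthquake insurance: $1,866.48 per year
Ground rent: $691.56 per year
Private mortgage insurance (PMI): $681.24 per year
Property tax: $3,008.28 × 2 = $6,016.56 per year
Annual escrow total = $1,866.48 + $691.56 + $681.24 + $6,016.56 = $9,255.84
Monthly escrow = $9,255.84 / 12 = $771.32
Shortage spread = $574.08 / 24 = $23.92/mo
Adjusted monthly = $771.32 + $23.92 = $795.24

$795.24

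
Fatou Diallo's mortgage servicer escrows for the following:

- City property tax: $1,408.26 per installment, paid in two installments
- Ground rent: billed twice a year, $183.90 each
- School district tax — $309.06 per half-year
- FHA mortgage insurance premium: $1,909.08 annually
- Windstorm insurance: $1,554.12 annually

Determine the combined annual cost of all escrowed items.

$7,265.64

City property tax — $1,408.26 × 2 = $2,816.52
Ground rent — $183.90 × 2 = $367.80
School district tax — $309.06 × 2 = $618.12
FHA mortgage insurance premium — $1,909.08
Windstorm insurance — $1,554.12
Total annual escrow = $2,816.52 + $367.80 + $618.12 + $1,909.08 + $1,554.12 = $7,265.64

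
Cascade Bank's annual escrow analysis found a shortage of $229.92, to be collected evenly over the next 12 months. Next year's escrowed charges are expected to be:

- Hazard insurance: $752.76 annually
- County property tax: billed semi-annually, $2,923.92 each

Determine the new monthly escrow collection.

$569.21

Hazard insurance — $752.76/yr
County property tax — $2,923.92 × 2 = $5,847.84/yr
Total annual escrow = $6,600.60
Per month = $6,600.60 / 12 = $550.05
Shortage per month = $229.92 / 12 = $19.16
Adjusted monthly = $550.05 + $19.16 = $569.21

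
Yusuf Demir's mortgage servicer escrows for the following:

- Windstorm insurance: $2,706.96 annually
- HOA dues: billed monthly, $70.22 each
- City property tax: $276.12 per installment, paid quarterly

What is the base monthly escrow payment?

$387.84

Windstorm insurance — $2,706.96
HOA dues — $70.22 × 12 = $842.64
City property tax — $276.12 × 4 = $1,104.48
Yearly total = $2,706.96 + $842.64 + $1,104.48 = $4,654.08
Base monthly escrow = $4,654.08 / 12 = $387.84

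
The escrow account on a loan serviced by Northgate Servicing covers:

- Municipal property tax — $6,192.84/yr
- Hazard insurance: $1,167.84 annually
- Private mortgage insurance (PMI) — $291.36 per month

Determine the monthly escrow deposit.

Municipal property tax = $6,192.84
Hazard insurance = $1,167.84
Private mortgage insurance (PMI) = $291.36 × 12 = $3,496.32
Yearly total = $6,192.84 + $1,167.84 + $3,496.32 = $10,857.00
Monthly escrow = $10,857.00 / 12 = $904.75

$904.75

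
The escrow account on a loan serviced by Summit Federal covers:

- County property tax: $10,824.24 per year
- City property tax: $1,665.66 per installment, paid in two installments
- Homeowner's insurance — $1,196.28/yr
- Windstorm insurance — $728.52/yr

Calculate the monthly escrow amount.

$1,340.03

County property tax = $10,824.24
City property tax = $1,665.66 × 2 = $3,331.32
Homeowner's insurance = $1,196.28
Windstorm insurance = $728.52
Annual escrow total = $16,080.36
Monthly escrow = $16,080.36 ÷ 12 = $1,340.03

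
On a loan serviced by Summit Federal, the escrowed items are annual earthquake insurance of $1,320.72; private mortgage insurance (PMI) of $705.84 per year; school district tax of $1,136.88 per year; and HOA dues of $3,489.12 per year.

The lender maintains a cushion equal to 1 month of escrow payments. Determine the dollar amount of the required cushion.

Earthquake insurance: $1,320.72/yr
Private mortgage insurance (PMI): $705.84/yr
School district tax: $1,136.88/yr
HOA dues: $3,489.12/yr
Yearly total = $1,320.72 + $705.84 + $1,136.88 + $3,489.12 = $6,652.56
Per month = $6,652.56 ÷ 12 = $554.38
Reserve = 1 × $554.38 = $554.38

$554.38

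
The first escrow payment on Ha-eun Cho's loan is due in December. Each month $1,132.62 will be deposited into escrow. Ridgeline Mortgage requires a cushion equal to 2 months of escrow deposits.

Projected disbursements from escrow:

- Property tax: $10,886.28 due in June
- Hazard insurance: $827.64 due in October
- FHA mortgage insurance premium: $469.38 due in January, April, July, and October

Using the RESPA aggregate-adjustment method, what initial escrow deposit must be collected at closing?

Cushion = 2 × $1,132.62 = $2,265.24
Trial balance (start $0, +$1,132.62 each month, − disbursements):
  Dec: +$1,132.62 → $1,132.62
  Jan: +$1,132.62 − $469.38 → $1,795.86
  Feb: +$1,132.62 → $2,928.48
  Mar: +$1,132.62 → $4,061.10
  Apr: +$1,132.62 − $469.38 → $4,724.34
  May: +$1,132.62 → $5,856.96
  Jun: +$1,132.62 − $10,886.28 → -$3,896.70
  Jul: +$1,132.62 − $469.38 → -$3,233.46
  Aug: +$1,132.62 → -$2,100.84
  Sep: +$1,132.62 → -$968.22
  Oct: +$1,132.62 − $1,297.02 → -$1,132.62
  Nov: +$1,132.62 → $0.00
Lowest trial balance = -$3,896.70 (Jun)
Initial deposit = cushion − low point = $2,265.24 − (-$3,896.70) = $6,161.94

$6,161.94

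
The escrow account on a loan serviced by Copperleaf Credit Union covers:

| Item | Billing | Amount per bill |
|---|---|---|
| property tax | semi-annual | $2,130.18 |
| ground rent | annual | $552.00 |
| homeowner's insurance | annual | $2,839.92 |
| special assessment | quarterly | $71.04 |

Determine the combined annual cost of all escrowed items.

$7,936.44

Property tax: $2,130.18 × 2 = $4,260.36/yr
Ground rent: $552.00/yr
Homeowner's insurance: $2,839.92/yr
Special assessment: $71.04 × 4 = $284.16/yr
Yearly total = $7,936.44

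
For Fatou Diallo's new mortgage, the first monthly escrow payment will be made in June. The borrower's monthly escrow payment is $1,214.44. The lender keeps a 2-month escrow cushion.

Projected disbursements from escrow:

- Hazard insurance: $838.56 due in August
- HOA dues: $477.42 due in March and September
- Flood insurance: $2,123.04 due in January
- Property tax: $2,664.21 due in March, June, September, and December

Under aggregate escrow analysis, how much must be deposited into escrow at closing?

Cushion = 2 × $1,214.44 = $2,428.88
Trial balance (start $0, +$1,214.44 each month, − disbursements):
  Jun: +$1,214.44 − $2,664.21 → -$1,449.77
  Jul: +$1,214.44 → -$235.33
  Aug: +$1,214.44 − $838.56 → $140.55
  Sep: +$1,214.44 − $3,141.63 → -$1,786.64
  Oct: +$1,214.44 → -$572.20
  Nov: +$1,214.44 → $642.24
  Dec: +$1,214.44 − $2,664.21 → -$807.53
  Jan: +$1,214.44 − $2,123.04 → -$1,716.13
  Feb: +$1,214.44 → -$501.69
  Mar: +$1,214.44 − $3,141.63 → -$2,428.88
  Apr: +$1,214.44 → -$1,214.44
  May: +$1,214.44 → $0.00
Lowest trial balance = -$2,428.88 (Mar)
Initial deposit = cushion − low point = $2,428.88 − (-$2,428.88) = $4,857.76

$4,857.76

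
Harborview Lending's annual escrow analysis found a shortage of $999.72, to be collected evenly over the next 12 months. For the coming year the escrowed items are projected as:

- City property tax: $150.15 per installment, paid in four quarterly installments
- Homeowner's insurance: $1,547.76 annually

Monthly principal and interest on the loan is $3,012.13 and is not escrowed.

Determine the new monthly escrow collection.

City property tax: $150.15 × 4 = $600.60
Homeowner's insurance: $1,547.76
Yearly total = $600.60 + $1,547.76 = $2,148.36
Monthly = $2,148.36 ÷ 12 = $179.03
Shortage spread = $999.72 / 12 = $83.31/mo
Adjusted monthly = $179.03 + $83.31 = $262.34

$262.34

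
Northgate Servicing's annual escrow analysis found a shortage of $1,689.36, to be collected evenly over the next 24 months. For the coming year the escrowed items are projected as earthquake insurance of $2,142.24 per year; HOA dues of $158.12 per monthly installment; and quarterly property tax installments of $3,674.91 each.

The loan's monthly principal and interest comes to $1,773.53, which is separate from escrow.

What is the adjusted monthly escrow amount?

$1,632.00

Earthquake insurance — $2,142.24 per year
HOA dues — $158.12 × 12 = $1,897.44 per year
Property tax — $3,674.91 × 4 = $14,699.64 per year
Annual escrow total = $18,739.32
Monthly = $18,739.32 / 12 = $1,561.61
Shortage spread = $1,689.36 / 24 = $70.39/mo
New monthly escrow = $1,561.61 + $70.39 = $1,632.00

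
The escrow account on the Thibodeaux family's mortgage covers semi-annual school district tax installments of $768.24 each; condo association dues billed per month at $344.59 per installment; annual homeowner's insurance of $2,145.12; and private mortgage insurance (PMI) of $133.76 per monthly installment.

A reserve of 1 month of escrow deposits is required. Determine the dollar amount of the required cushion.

School district tax: $768.24 × 2 = $1,536.48/yr
Condo association dues: $344.59 × 12 = $4,135.08/yr
Homeowner's insurance: $2,145.12/yr
Private mortgage insurance (PMI): $133.76 × 12 = $1,605.12/yr
Yearly total = $9,421.80
Monthly escrow = $9,421.80 ÷ 12 = $785.15
Required cushion = 1 × $785.15 = $785.15

$785.15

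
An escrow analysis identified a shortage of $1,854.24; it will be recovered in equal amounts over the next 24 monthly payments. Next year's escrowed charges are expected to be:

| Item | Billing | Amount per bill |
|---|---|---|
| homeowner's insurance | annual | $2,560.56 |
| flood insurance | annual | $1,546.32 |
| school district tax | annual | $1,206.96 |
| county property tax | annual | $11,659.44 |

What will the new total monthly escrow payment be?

$1,491.70

Homeowner's insurance: $2,560.56 per year
Flood insurance: $1,546.32 per year
School district tax: $1,206.96 per year
County property tax: $11,659.44 per year
Combined annual = $2,560.56 + $1,546.32 + $1,206.96 + $11,659.44 = $16,973.28
Monthly = $16,973.28 / 12 = $1,414.44
Shortage per month = $1,854.24 / 24 = $77.26
New monthly escrow = $1,414.44 + $77.26 = $1,491.70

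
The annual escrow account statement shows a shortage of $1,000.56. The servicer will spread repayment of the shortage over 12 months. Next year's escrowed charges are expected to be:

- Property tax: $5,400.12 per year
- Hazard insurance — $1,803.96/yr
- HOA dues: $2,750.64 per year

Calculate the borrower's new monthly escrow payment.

$912.94

Property tax — $5,400.12/yr
Hazard insurance — $1,803.96/yr
HOA dues — $2,750.64/yr
Yearly total = $9,954.72
Per month = $9,954.72 ÷ 12 = $829.56
Monthly shortage recovery: $1,000.56 ÷ 12 = $83.38
New monthly escrow = $829.56 + $83.38 = $912.94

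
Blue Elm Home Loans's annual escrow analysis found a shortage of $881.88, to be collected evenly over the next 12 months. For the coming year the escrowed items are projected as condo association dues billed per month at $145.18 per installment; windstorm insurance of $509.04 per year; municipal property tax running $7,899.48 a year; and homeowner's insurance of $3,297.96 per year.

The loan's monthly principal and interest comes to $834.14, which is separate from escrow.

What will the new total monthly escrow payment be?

Condo association dues = $145.18 × 12 = $1,742.16 per year
Windstorm insurance = $509.04 per year
Municipal property tax = $7,899.48 per year
Homeowner's insurance = $3,297.96 per year
Total per year = $1,742.16 + $509.04 + $7,899.48 + $3,297.96 = $13,448.64
Monthly escrow = $13,448.64 ÷ 12 = $1,120.72
Shortage spread = $881.88 ÷ 12 = $73.49/mo
New monthly escrow = $1,120.72 + $73.49 = $1,194.21

$1,194.21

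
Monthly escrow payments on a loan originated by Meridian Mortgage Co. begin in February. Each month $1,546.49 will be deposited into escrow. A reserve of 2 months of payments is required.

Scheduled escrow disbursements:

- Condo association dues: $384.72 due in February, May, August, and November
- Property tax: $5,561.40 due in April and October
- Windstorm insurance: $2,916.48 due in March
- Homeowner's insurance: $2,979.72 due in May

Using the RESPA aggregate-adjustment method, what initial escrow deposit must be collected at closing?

$9,134.06

Cushion = 2 × $1,546.49 = $3,092.98
Trial balance (start $0, +$1,546.49 each month, − disbursements):
  Feb: +$1,546.49 − $384.72 → $1,161.77
  Mar: +$1,546.49 − $2,916.48 → -$208.22
  Apr: +$1,546.49 − $5,561.40 → -$4,223.13
  May: +$1,546.49 − $3,364.44 → -$6,041.08
  Jun: +$1,546.49 → -$4,494.59
  Jul: +$1,546.49 → -$2,948.10
  Aug: +$1,546.49 − $384.72 → -$1,786.33
  Sep: +$1,546.49 → -$239.84
  Oct: +$1,546.49 − $5,561.40 → -$4,254.75
  Nov: +$1,546.49 − $384.72 → -$3,092.98
  Dec: +$1,546.49 → -$1,546.49
  Jan: +$1,546.49 → $0.00
Lowest trial balance = -$6,041.08 (May)
Initial deposit = cushion − low point = $3,092.98 − (-$6,041.08) = $9,134.06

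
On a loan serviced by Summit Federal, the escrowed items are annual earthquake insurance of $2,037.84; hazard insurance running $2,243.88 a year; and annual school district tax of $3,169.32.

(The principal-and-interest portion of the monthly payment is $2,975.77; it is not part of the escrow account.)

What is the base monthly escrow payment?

$620.92

Earthquake insurance = $2,037.84/yr
Hazard insurance = $2,243.88/yr
School district tax = $3,169.32/yr
Total annual escrow = $2,037.84 + $2,243.88 + $3,169.32 = $7,451.04
Monthly escrow = $7,451.04 / 12 = $620.92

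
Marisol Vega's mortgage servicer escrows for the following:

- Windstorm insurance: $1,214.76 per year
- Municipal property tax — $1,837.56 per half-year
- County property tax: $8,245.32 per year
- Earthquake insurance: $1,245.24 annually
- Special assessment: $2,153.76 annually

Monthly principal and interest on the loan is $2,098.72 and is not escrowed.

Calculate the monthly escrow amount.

$1,377.85

Windstorm insurance — $1,214.76
Municipal property tax — $1,837.56 × 2 = $3,675.12
County property tax — $8,245.32
Earthquake insurance — $1,245.24
Special assessment — $2,153.76
Total per year = $1,214.76 + $3,675.12 + $8,245.32 + $1,245.24 + $2,153.76 = $16,534.20
Base monthly escrow = $16,534.20 / 12 = $1,377.85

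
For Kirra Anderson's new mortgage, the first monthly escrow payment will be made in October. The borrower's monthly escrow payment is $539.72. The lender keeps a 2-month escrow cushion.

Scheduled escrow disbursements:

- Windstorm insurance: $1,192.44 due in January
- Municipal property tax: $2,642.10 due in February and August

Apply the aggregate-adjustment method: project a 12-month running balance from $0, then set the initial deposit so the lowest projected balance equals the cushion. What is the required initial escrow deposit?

$2,215.38

Cushion = 2 × $539.72 = $1,079.44
Trial balance (start $0, +$539.72 each month, − disbursements):
  Oct: +$539.72 → $539.72
  Nov: +$539.72 → $1,079.44
  Dec: +$539.72 → $1,619.16
  Jan: +$539.72 − $1,192.44 → $966.44
  Feb: +$539.72 − $2,642.10 → -$1,135.94
  Mar: +$539.72 → -$596.22
  Apr: +$539.72 → -$56.50
  May: +$539.72 → $483.22
  Jun: +$539.72 → $1,022.94
  Jul: +$539.72 → $1,562.66
  Aug: +$539.72 − $2,642.10 → -$539.72
  Sep: +$539.72 → $0.00
Lowest trial balance = -$1,135.94 (Feb)
Initial deposit = cushion − low point = $1,079.44 − (-$1,135.94) = $2,215.38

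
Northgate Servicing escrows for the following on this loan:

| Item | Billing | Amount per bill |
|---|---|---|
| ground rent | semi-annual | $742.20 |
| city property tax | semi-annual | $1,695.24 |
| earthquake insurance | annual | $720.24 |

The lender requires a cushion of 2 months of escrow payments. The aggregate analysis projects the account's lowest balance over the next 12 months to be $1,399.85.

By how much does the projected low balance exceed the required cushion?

$467.33

Ground rent — $742.20 × 2 = $1,484.40 per year
City property tax — $1,695.24 × 2 = $3,390.48 per year
Earthquake insurance — $720.24 per year
Total per year = $1,484.40 + $3,390.48 + $720.24 = $5,595.12
Monthly escrow = $5,595.12 / 12 = $466.26
Cushion = 2 × $466.26 = $932.52
Excess over cushion: $1,399.85 − $932.52 = $467.33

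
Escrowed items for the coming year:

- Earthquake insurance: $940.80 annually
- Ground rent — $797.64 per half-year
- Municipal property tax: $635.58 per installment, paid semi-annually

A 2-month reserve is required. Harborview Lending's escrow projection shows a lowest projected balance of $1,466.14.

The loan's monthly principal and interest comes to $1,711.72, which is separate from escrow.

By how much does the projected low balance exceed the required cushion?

Earthquake insurance: $940.80 annually
Ground rent: $797.64 × 2 = $1,595.28 annually
Municipal property tax: $635.58 × 2 = $1,271.16 annually
Annual escrow total = $3,807.24
Base monthly escrow = $3,807.24 / 12 = $317.27
Required reserve = 2 × $317.27 = $634.54
Surplus = $1,466.14 − $634.54 = $831.60

$831.60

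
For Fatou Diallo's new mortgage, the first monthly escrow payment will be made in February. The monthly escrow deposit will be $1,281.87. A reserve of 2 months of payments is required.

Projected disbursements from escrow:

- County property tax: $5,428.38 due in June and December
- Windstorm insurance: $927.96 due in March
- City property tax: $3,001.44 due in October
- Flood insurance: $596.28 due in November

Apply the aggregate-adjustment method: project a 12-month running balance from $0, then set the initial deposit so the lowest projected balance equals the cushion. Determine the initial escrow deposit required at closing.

$3,845.61

Cushion = 2 × $1,281.87 = $2,563.74
Trial balance (start $0, +$1,281.87 each month, − disbursements):
  Feb: +$1,281.87 → $1,281.87
  Mar: +$1,281.87 − $927.96 → $1,635.78
  Apr: +$1,281.87 → $2,917.65
  May: +$1,281.87 → $4,199.52
  Jun: +$1,281.87 − $5,428.38 → $53.01
  Jul: +$1,281.87 → $1,334.88
  Aug: +$1,281.87 → $2,616.75
  Sep: +$1,281.87 → $3,898.62
  Oct: +$1,281.87 − $3,001.44 → $2,179.05
  Nov: +$1,281.87 − $596.28 → $2,864.64
  Dec: +$1,281.87 − $5,428.38 → -$1,281.87
  Jan: +$1,281.87 → $0.00
Lowest trial balance = -$1,281.87 (Dec)
Initial deposit = cushion − low point = $2,563.74 − (-$1,281.87) = $3,845.61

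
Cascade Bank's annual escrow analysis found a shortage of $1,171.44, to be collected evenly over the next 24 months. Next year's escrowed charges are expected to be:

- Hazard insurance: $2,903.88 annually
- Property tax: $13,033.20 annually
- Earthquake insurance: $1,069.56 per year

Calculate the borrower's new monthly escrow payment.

$1,466.03

Hazard insurance — $2,903.88 annually
Property tax — $13,033.20 annually
Earthquake insurance — $1,069.56 annually
Yearly total = $17,006.64
Per month = $17,006.64 ÷ 12 = $1,417.22
Shortage spread = $1,171.44 ÷ 24 = $48.81/mo
New monthly escrow = $1,417.22 + $48.81 = $1,466.03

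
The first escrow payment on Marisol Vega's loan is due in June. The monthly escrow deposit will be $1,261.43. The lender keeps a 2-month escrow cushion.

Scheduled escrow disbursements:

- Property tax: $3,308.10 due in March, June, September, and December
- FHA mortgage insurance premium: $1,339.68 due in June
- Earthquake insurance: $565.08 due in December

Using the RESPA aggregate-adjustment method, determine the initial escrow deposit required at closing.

$5,909.21

Cushion = 2 × $1,261.43 = $2,522.86
Trial balance (start $0, +$1,261.43 each month, − disbursements):
  Jun: +$1,261.43 − $4,647.78 → -$3,386.35
  Jul: +$1,261.43 → -$2,124.92
  Aug: +$1,261.43 → -$863.49
  Sep: +$1,261.43 − $3,308.10 → -$2,910.16
  Oct: +$1,261.43 → -$1,648.73
  Nov: +$1,261.43 → -$387.30
  Dec: +$1,261.43 − $3,873.18 → -$2,999.05
  Jan: +$1,261.43 → -$1,737.62
  Feb: +$1,261.43 → -$476.19
  Mar: +$1,261.43 − $3,308.10 → -$2,522.86
  Apr: +$1,261.43 → -$1,261.43
  May: +$1,261.43 → $0.00
Lowest trial balance = -$3,386.35 (Jun)
Initial deposit = cushion − low point = $2,522.86 − (-$3,386.35) = $5,909.21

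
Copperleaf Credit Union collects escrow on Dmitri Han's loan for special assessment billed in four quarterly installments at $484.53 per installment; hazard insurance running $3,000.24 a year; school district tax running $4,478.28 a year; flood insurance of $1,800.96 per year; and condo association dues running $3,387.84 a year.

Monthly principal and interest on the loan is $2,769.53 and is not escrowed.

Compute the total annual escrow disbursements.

$14,605.44

Special assessment = $484.53 × 4 = $1,938.12
Hazard insurance = $3,000.24
School district tax = $4,478.28
Flood insurance = $1,800.96
Condo association dues = $3,387.84
Yearly total = $14,605.44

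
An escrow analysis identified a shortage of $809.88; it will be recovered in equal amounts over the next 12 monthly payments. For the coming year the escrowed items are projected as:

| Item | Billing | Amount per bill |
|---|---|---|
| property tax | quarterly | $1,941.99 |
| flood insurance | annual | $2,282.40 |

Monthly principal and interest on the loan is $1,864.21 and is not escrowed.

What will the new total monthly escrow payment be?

Property tax = $1,941.99 × 4 = $7,767.96 per year
Flood insurance = $2,282.40 per year
Yearly total = $7,767.96 + $2,282.40 = $10,050.36
Per month = $10,050.36 / 12 = $837.53
Shortage per month = $809.88 ÷ 12 = $67.49
New monthly escrow = $837.53 + $67.49 = $905.02

$905.02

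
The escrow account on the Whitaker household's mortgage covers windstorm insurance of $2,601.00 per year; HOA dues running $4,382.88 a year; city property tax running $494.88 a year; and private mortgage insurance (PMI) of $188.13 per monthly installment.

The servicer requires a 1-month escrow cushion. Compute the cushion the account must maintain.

Windstorm insurance: $2,601.00 annually
HOA dues: $4,382.88 annually
City property tax: $494.88 annually
Private mortgage insurance (PMI): $188.13 × 12 = $2,257.56 annually
Yearly total = $2,601.00 + $4,382.88 + $494.88 + $2,257.56 = $9,736.32
Monthly escrow = $9,736.32 / 12 = $811.36
Reserve = 1 × $811.36 = $811.36

$811.36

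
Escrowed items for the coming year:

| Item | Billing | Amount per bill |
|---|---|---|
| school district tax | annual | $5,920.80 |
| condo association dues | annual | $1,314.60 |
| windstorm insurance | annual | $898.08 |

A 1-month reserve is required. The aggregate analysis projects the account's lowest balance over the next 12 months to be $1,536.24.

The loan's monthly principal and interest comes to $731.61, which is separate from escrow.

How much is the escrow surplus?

$858.45

School district tax: $5,920.80
Condo association dues: $1,314.60
Windstorm insurance: $898.08
Total per year = $5,920.80 + $1,314.60 + $898.08 = $8,133.48
Per month = $8,133.48 / 12 = $677.79
Cushion = 1 × $677.79 = $677.79
Excess over cushion: $1,536.24 − $677.79 = $858.45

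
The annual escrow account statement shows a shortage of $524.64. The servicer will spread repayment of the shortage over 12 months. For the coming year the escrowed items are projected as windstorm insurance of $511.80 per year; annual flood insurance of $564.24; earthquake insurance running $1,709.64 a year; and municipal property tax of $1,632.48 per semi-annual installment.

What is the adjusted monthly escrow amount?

$547.94

Windstorm insurance = $511.80 annually
Flood insurance = $564.24 annually
Earthquake insurance = $1,709.64 annually
Municipal property tax = $1,632.48 × 2 = $3,264.96 annually
Yearly total = $6,050.64
Base monthly escrow = $6,050.64 / 12 = $504.22
Shortage per month = $524.64 ÷ 12 = $43.72
Adjusted monthly = $504.22 + $43.72 = $547.94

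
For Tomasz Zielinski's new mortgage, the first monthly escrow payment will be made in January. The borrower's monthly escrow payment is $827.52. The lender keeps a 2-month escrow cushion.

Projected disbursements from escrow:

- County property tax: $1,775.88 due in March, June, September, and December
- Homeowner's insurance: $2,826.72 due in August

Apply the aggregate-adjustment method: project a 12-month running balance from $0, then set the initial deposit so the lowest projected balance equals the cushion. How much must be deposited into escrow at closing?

$2,361.72

Cushion = 2 × $827.52 = $1,655.04
Trial balance (start $0, +$827.52 each month, − disbursements):
  Jan: +$827.52 → $827.52
  Feb: +$827.52 → $1,655.04
  Mar: +$827.52 − $1,775.88 → $706.68
  Apr: +$827.52 → $1,534.20
  May: +$827.52 → $2,361.72
  Jun: +$827.52 − $1,775.88 → $1,413.36
  Jul: +$827.52 → $2,240.88
  Aug: +$827.52 − $2,826.72 → $241.68
  Sep: +$827.52 − $1,775.88 → -$706.68
  Oct: +$827.52 → $120.84
  Nov: +$827.52 → $948.36
  Dec: +$827.52 − $1,775.88 → $0.00
Lowest trial balance = -$706.68 (Sep)
Initial deposit = cushion − low point = $1,655.04 − (-$706.68) = $2,361.72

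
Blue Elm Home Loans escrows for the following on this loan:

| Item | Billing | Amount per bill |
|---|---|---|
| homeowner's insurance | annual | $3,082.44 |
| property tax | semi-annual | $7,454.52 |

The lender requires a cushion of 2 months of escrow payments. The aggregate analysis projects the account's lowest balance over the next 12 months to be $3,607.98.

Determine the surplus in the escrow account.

Homeowner's insurance: $3,082.44 per year
Property tax: $7,454.52 × 2 = $14,909.04 per year
Total per year = $17,991.48
Monthly escrow = $17,991.48 ÷ 12 = $1,499.29
Cushion = 2 × $1,499.29 = $2,998.58
Excess over cushion: $3,607.98 − $2,998.58 = $609.40

$609.40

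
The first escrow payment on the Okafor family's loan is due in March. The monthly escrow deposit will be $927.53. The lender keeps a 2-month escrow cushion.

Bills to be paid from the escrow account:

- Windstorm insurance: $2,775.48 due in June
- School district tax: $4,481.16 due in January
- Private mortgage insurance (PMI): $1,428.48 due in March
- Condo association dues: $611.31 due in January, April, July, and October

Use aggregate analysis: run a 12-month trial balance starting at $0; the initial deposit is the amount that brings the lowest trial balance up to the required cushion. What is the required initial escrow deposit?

$2,960.21

Cushion = 2 × $927.53 = $1,855.06
Trial balance (start $0, +$927.53 each month, − disbursements):
  Mar: +$927.53 − $1,428.48 → -$500.95
  Apr: +$927.53 − $611.31 → -$184.73
  May: +$927.53 → $742.80
  Jun: +$927.53 − $2,775.48 → -$1,105.15
  Jul: +$927.53 − $611.31 → -$788.93
  Aug: +$927.53 → $138.60
  Sep: +$927.53 → $1,066.13
  Oct: +$927.53 − $611.31 → $1,382.35
  Nov: +$927.53 → $2,309.88
  Dec: +$927.53 → $3,237.41
  Jan: +$927.53 − $5,092.47 → -$927.53
  Feb: +$927.53 → $0.00
Lowest trial balance = -$1,105.15 (Jun)
Initial deposit = cushion − low point = $1,855.06 − (-$1,105.15) = $2,960.21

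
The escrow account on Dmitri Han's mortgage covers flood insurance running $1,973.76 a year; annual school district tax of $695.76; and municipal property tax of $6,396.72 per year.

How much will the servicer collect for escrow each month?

Flood insurance: $1,973.76 annually
School district tax: $695.76 annually
Municipal property tax: $6,396.72 annually
Total annual escrow = $9,066.24
Monthly = $9,066.24 / 12 = $755.52

$755.52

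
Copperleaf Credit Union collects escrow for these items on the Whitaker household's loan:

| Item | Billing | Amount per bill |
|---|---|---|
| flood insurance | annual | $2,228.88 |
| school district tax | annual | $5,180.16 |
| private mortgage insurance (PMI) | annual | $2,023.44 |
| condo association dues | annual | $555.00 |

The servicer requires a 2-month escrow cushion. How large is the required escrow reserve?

$1,664.58

Flood insurance: $2,228.88/yr
School district tax: $5,180.16/yr
Private mortgage insurance (PMI): $2,023.44/yr
Condo association dues: $555.00/yr
Total per year = $9,987.48
Per month = $9,987.48 / 12 = $832.29
Cushion = 2 × $832.29 = $1,664.58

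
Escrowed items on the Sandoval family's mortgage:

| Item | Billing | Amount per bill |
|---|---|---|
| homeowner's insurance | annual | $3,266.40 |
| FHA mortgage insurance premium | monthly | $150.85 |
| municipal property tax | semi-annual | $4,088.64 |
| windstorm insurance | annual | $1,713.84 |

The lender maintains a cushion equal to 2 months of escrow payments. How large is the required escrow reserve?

Homeowner's insurance — $3,266.40 per year
FHA mortgage insurance premium — $150.85 × 12 = $1,810.20 per year
Municipal property tax — $4,088.64 × 2 = $8,177.28 per year
Windstorm insurance — $1,713.84 per year
Total per year = $14,967.72
Monthly = $14,967.72 / 12 = $1,247.31
Cushion = 2 × $1,247.31 = $2,494.62

$2,494.62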